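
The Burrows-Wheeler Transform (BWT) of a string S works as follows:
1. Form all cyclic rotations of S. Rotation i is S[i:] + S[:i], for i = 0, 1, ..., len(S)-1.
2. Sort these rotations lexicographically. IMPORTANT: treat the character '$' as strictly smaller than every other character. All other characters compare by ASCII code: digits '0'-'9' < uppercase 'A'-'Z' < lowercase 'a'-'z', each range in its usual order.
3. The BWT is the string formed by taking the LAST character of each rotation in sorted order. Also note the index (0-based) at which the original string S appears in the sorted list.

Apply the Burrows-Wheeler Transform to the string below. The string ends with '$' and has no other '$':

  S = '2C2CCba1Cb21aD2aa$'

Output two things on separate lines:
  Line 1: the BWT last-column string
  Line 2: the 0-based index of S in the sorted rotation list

All 18 rotations (rotation i = S[i:]+S[:i]):
  rot[0] = 2C2CCba1Cb21aD2aa$
  rot[1] = C2CCba1Cb21aD2aa$2
  rot[2] = 2CCba1Cb21aD2aa$2C
  rot[3] = CCba1Cb21aD2aa$2C2
  rot[4] = Cba1Cb21aD2aa$2C2C
  rot[5] = ba1Cb21aD2aa$2C2CC
  rot[6] = a1Cb21aD2aa$2C2CCb
  rot[7] = 1Cb21aD2aa$2C2CCba
  rot[8] = Cb21aD2aa$2C2CCba1
  rot[9] = b21aD2aa$2C2CCba1C
  rot[10] = 21aD2aa$2C2CCba1Cb
  rot[11] = 1aD2aa$2C2CCba1Cb2
  rot[12] = aD2aa$2C2CCba1Cb21
  rot[13] = D2aa$2C2CCba1Cb21a
  rot[14] = 2aa$2C2CCba1Cb21aD
  rot[15] = aa$2C2CCba1Cb21aD2
  rot[16] = a$2C2CCba1Cb21aD2a
  rot[17] = $2C2CCba1Cb21aD2aa
Sorted (with $ < everything):
  sorted[0] = $2C2CCba1Cb21aD2aa  (last char: 'a')
  sorted[1] = 1Cb21aD2aa$2C2CCba  (last char: 'a')
  sorted[2] = 1aD2aa$2C2CCba1Cb2  (last char: '2')
  sorted[3] = 21aD2aa$2C2CCba1Cb  (last char: 'b')
  sorted[4] = 2C2CCba1Cb21aD2aa$  (last char: '$')
  sorted[5] = 2CCba1Cb21aD2aa$2C  (last char: 'C')
  sorted[6] = 2aa$2C2CCba1Cb21aD  (last char: 'D')
  sorted[7] = C2CCba1Cb21aD2aa$2  (last char: '2')
  sorted[8] = CCba1Cb21aD2aa$2C2  (last char: '2')
  sorted[9] = Cb21aD2aa$2C2CCba1  (last char: '1')
  sorted[10] = Cba1Cb21aD2aa$2C2C  (last char: 'C')
  sorted[11] = D2aa$2C2CCba1Cb21a  (last char: 'a')
  sorted[12] = a$2C2CCba1Cb21aD2a  (last char: 'a')
  sorted[13] = a1Cb21aD2aa$2C2CCb  (last char: 'b')
  sorted[14] = aD2aa$2C2CCba1Cb21  (last char: '1')
  sorted[15] = aa$2C2CCba1Cb21aD2  (last char: '2')
  sorted[16] = b21aD2aa$2C2CCba1C  (last char: 'C')
  sorted[17] = ba1Cb21aD2aa$2C2CC  (last char: 'C')
Last column: aa2b$CD221Caab12CC
Original string S is at sorted index 4

Answer: aa2b$CD221Caab12CC
4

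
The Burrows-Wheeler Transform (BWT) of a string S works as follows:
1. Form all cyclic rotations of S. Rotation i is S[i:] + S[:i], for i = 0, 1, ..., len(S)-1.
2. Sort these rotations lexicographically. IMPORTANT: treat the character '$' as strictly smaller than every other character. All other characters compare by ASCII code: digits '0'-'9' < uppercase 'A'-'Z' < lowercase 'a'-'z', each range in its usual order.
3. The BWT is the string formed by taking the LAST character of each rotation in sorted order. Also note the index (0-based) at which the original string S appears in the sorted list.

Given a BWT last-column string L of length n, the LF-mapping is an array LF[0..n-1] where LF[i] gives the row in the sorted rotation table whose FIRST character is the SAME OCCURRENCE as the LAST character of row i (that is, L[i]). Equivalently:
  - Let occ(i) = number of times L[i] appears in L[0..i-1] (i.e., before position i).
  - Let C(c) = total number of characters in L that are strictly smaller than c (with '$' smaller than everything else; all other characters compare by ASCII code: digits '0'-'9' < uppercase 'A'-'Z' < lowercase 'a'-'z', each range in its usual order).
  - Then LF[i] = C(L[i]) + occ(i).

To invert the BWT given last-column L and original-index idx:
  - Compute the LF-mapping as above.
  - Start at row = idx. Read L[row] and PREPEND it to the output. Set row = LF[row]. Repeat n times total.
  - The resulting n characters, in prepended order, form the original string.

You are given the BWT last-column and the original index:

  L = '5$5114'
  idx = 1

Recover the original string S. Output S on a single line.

Answer: 14515$

Derivation:
LF mapping: 4 0 5 1 2 3
Walk LF starting at row 1, prepending L[row]:
  step 1: row=1, L[1]='$', prepend. Next row=LF[1]=0
  step 2: row=0, L[0]='5', prepend. Next row=LF[0]=4
  step 3: row=4, L[4]='1', prepend. Next row=LF[4]=2
  step 4: row=2, L[2]='5', prepend. Next row=LF[2]=5
  step 5: row=5, L[5]='4', prepend. Next row=LF[5]=3
  step 6: row=3, L[3]='1', prepend. Next row=LF[3]=1
Reversed output: 14515$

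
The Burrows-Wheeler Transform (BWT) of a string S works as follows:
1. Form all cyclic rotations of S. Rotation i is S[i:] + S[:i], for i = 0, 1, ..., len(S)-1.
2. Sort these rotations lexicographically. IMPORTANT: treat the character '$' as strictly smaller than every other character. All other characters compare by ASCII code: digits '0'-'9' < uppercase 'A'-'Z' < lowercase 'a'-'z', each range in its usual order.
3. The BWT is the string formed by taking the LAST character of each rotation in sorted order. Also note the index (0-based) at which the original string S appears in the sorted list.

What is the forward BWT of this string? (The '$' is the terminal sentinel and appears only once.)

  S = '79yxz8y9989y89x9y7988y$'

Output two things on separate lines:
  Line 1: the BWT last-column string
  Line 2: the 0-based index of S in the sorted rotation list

All 23 rotations (rotation i = S[i:]+S[:i]):
  rot[0] = 79yxz8y9989y89x9y7988y$
  rot[1] = 9yxz8y9989y89x9y7988y$7
  rot[2] = yxz8y9989y89x9y7988y$79
  rot[3] = xz8y9989y89x9y7988y$79y
  rot[4] = z8y9989y89x9y7988y$79yx
  rot[5] = 8y9989y89x9y7988y$79yxz
  rot[6] = y9989y89x9y7988y$79yxz8
  rot[7] = 9989y89x9y7988y$79yxz8y
  rot[8] = 989y89x9y7988y$79yxz8y9
  rot[9] = 89y89x9y7988y$79yxz8y99
  rot[10] = 9y89x9y7988y$79yxz8y998
  rot[11] = y89x9y7988y$79yxz8y9989
  rot[12] = 89x9y7988y$79yxz8y9989y
  rot[13] = 9x9y7988y$79yxz8y9989y8
  rot[14] = x9y7988y$79yxz8y9989y89
  rot[15] = 9y7988y$79yxz8y9989y89x
  rot[16] = y7988y$79yxz8y9989y89x9
  rot[17] = 7988y$79yxz8y9989y89x9y
  rot[18] = 988y$79yxz8y9989y89x9y7
  rot[19] = 88y$79yxz8y9989y89x9y79
  rot[20] = 8y$79yxz8y9989y89x9y798
  rot[21] = y$79yxz8y9989y89x9y7988
  rot[22] = $79yxz8y9989y89x9y7988y
Sorted (with $ < everything):
  sorted[0] = $79yxz8y9989y89x9y7988y  (last char: 'y')
  sorted[1] = 7988y$79yxz8y9989y89x9y  (last char: 'y')
  sorted[2] = 79yxz8y9989y89x9y7988y$  (last char: '$')
  sorted[3] = 88y$79yxz8y9989y89x9y79  (last char: '9')
  sorted[4] = 89x9y7988y$79yxz8y9989y  (last char: 'y')
  sorted[5] = 89y89x9y7988y$79yxz8y99  (last char: '9')
  sorted[6] = 8y$79yxz8y9989y89x9y798  (last char: '8')
  sorted[7] = 8y9989y89x9y7988y$79yxz  (last char: 'z')
  sorted[8] = 988y$79yxz8y9989y89x9y7  (last char: '7')
  sorted[9] = 989y89x9y7988y$79yxz8y9  (last char: '9')
  sorted[10] = 9989y89x9y7988y$79yxz8y  (last char: 'y')
  sorted[11] = 9x9y7988y$79yxz8y9989y8  (last char: '8')
  sorted[12] = 9y7988y$79yxz8y9989y89x  (last char: 'x')
  sorted[13] = 9y89x9y7988y$79yxz8y998  (last char: '8')
  sorted[14] = 9yxz8y9989y89x9y7988y$7  (last char: '7')
  sorted[15] = x9y7988y$79yxz8y9989y89  (last char: '9')
  sorted[16] = xz8y9989y89x9y7988y$79y  (last char: 'y')
  sorted[17] = y$79yxz8y9989y89x9y7988  (last char: '8')
  sorted[18] = y7988y$79yxz8y9989y89x9  (last char: '9')
  sorted[19] = y89x9y7988y$79yxz8y9989  (last char: '9')
  sorted[20] = y9989y89x9y7988y$79yxz8  (last char: '8')
  sorted[21] = yxz8y9989y89x9y7988y$79  (last char: '9')
  sorted[22] = z8y9989y89x9y7988y$79yx  (last char: 'x')
Last column: yy$9y98z79y8x879y89989x
Original string S is at sorted index 2

Answer: yy$9y98z79y8x879y89989x
2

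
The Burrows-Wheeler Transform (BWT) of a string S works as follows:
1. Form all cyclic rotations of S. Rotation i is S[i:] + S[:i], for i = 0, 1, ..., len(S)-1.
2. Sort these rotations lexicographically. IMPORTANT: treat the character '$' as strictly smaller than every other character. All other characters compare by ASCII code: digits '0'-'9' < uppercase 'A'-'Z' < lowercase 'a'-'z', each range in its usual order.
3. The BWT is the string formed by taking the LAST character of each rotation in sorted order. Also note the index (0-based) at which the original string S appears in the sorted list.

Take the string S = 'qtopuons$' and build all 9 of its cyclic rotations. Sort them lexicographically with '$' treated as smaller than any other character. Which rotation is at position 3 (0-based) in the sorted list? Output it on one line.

Answer: opuons$qt

Derivation:
All 9 rotations (rotation i = S[i:]+S[:i]):
  rot[0] = qtopuons$
  rot[1] = topuons$q
  rot[2] = opuons$qt
  rot[3] = puons$qto
  rot[4] = uons$qtop
  rot[5] = ons$qtopu
  rot[6] = ns$qtopuo
  rot[7] = s$qtopuon
  rot[8] = $qtopuons
Sorted (with $ < everything):
  sorted[0] = $qtopuons
  sorted[1] = ns$qtopuo
  sorted[2] = ons$qtopu
  sorted[3] = opuons$qt
  sorted[4] = puons$qto
  sorted[5] = qtopuons$
  sorted[6] = s$qtopuon
  sorted[7] = topuons$q
  sorted[8] = uons$qtop
sorted[3] = opuons$qt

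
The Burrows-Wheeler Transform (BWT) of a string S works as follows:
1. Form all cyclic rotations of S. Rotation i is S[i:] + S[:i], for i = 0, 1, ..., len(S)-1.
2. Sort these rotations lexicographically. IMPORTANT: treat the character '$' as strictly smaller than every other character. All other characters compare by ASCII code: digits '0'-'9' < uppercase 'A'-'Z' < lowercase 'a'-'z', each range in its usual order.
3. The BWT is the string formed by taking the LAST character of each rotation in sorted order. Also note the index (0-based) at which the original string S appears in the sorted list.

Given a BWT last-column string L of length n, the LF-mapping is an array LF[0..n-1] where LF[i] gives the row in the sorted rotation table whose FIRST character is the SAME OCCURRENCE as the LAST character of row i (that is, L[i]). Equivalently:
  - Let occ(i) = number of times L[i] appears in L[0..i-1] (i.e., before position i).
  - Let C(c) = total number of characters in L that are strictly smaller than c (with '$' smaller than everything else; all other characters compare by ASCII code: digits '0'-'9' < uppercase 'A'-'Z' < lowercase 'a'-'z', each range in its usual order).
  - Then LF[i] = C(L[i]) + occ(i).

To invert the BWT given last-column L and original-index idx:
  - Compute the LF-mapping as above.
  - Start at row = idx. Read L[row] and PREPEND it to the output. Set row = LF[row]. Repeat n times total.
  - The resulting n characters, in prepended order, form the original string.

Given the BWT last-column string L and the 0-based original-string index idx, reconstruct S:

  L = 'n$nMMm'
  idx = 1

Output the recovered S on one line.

Answer: MmnMn$

Derivation:
LF mapping: 4 0 5 1 2 3
Walk LF starting at row 1, prepending L[row]:
  step 1: row=1, L[1]='$', prepend. Next row=LF[1]=0
  step 2: row=0, L[0]='n', prepend. Next row=LF[0]=4
  step 3: row=4, L[4]='M', prepend. Next row=LF[4]=2
  step 4: row=2, L[2]='n', prepend. Next row=LF[2]=5
  step 5: row=5, L[5]='m', prepend. Next row=LF[5]=3
  step 6: row=3, L[3]='M', prepend. Next row=LF[3]=1
Reversed output: MmnMn$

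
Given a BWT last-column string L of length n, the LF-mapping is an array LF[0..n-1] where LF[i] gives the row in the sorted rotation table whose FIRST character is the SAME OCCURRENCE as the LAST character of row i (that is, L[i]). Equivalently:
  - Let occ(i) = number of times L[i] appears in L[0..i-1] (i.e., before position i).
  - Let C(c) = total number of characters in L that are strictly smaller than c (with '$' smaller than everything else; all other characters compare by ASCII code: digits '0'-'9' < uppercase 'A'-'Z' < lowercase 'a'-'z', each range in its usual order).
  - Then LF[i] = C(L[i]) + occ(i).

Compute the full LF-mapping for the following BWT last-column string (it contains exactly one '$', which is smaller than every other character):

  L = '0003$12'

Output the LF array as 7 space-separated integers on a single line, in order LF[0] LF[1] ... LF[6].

Char counts: '$':1, '0':3, '1':1, '2':1, '3':1
C (first-col start): C('$')=0, C('0')=1, C('1')=4, C('2')=5, C('3')=6
L[0]='0': occ=0, LF[0]=C('0')+0=1+0=1
L[1]='0': occ=1, LF[1]=C('0')+1=1+1=2
L[2]='0': occ=2, LF[2]=C('0')+2=1+2=3
L[3]='3': occ=0, LF[3]=C('3')+0=6+0=6
L[4]='$': occ=0, LF[4]=C('$')+0=0+0=0
L[5]='1': occ=0, LF[5]=C('1')+0=4+0=4
L[6]='2': occ=0, LF[6]=C('2')+0=5+0=5

Answer: 1 2 3 6 0 4 5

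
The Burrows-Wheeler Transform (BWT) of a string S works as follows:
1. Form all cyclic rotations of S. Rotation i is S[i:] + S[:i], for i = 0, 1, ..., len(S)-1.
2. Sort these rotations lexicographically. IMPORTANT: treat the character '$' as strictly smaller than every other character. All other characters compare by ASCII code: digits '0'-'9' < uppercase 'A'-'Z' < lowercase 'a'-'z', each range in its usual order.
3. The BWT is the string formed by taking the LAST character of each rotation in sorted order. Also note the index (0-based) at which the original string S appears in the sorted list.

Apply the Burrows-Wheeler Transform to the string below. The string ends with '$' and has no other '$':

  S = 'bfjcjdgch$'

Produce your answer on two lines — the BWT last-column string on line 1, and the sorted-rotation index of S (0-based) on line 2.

All 10 rotations (rotation i = S[i:]+S[:i]):
  rot[0] = bfjcjdgch$
  rot[1] = fjcjdgch$b
  rot[2] = jcjdgch$bf
  rot[3] = cjdgch$bfj
  rot[4] = jdgch$bfjc
  rot[5] = dgch$bfjcj
  rot[6] = gch$bfjcjd
  rot[7] = ch$bfjcjdg
  rot[8] = h$bfjcjdgc
  rot[9] = $bfjcjdgch
Sorted (with $ < everything):
  sorted[0] = $bfjcjdgch  (last char: 'h')
  sorted[1] = bfjcjdgch$  (last char: '$')
  sorted[2] = ch$bfjcjdg  (last char: 'g')
  sorted[3] = cjdgch$bfj  (last char: 'j')
  sorted[4] = dgch$bfjcj  (last char: 'j')
  sorted[5] = fjcjdgch$b  (last char: 'b')
  sorted[6] = gch$bfjcjd  (last char: 'd')
  sorted[7] = h$bfjcjdgc  (last char: 'c')
  sorted[8] = jcjdgch$bf  (last char: 'f')
  sorted[9] = jdgch$bfjc  (last char: 'c')
Last column: h$gjjbdcfc
Original string S is at sorted index 1

Answer: h$gjjbdcfc
1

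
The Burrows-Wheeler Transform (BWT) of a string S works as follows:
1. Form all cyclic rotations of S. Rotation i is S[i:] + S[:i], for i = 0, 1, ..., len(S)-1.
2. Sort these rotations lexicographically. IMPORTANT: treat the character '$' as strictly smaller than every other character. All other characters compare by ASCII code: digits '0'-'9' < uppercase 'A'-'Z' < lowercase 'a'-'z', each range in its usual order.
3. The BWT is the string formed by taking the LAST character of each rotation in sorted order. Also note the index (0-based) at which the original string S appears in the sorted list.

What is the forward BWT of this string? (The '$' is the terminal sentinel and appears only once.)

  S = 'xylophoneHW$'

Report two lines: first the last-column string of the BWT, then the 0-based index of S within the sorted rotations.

Answer: WeHnpyohlo$x
10

Derivation:
All 12 rotations (rotation i = S[i:]+S[:i]):
  rot[0] = xylophoneHW$
  rot[1] = ylophoneHW$x
  rot[2] = lophoneHW$xy
  rot[3] = ophoneHW$xyl
  rot[4] = phoneHW$xylo
  rot[5] = honeHW$xylop
  rot[6] = oneHW$xyloph
  rot[7] = neHW$xylopho
  rot[8] = eHW$xylophon
  rot[9] = HW$xylophone
  rot[10] = W$xylophoneH
  rot[11] = $xylophoneHW
Sorted (with $ < everything):
  sorted[0] = $xylophoneHW  (last char: 'W')
  sorted[1] = HW$xylophone  (last char: 'e')
  sorted[2] = W$xylophoneH  (last char: 'H')
  sorted[3] = eHW$xylophon  (last char: 'n')
  sorted[4] = honeHW$xylop  (last char: 'p')
  sorted[5] = lophoneHW$xy  (last char: 'y')
  sorted[6] = neHW$xylopho  (last char: 'o')
  sorted[7] = oneHW$xyloph  (last char: 'h')
  sorted[8] = ophoneHW$xyl  (last char: 'l')
  sorted[9] = phoneHW$xylo  (last char: 'o')
  sorted[10] = xylophoneHW$  (last char: '$')
  sorted[11] = ylophoneHW$x  (last char: 'x')
Last column: WeHnpyohlo$x
Original string S is at sorted index 10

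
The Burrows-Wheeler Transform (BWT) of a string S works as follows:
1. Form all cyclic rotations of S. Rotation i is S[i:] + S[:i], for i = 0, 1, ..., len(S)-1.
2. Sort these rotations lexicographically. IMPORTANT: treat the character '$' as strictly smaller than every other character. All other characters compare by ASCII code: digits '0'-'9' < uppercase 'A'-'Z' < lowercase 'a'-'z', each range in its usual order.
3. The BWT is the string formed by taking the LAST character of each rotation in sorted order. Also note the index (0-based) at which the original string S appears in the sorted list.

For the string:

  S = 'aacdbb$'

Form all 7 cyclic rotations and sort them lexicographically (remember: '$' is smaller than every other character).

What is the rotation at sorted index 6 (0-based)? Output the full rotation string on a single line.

Answer: dbb$aac

Derivation:
All 7 rotations (rotation i = S[i:]+S[:i]):
  rot[0] = aacdbb$
  rot[1] = acdbb$a
  rot[2] = cdbb$aa
  rot[3] = dbb$aac
  rot[4] = bb$aacd
  rot[5] = b$aacdb
  rot[6] = $aacdbb
Sorted (with $ < everything):
  sorted[0] = $aacdbb
  sorted[1] = aacdbb$
  sorted[2] = acdbb$a
  sorted[3] = b$aacdb
  sorted[4] = bb$aacd
  sorted[5] = cdbb$aa
  sorted[6] = dbb$aac
sorted[6] = dbb$aac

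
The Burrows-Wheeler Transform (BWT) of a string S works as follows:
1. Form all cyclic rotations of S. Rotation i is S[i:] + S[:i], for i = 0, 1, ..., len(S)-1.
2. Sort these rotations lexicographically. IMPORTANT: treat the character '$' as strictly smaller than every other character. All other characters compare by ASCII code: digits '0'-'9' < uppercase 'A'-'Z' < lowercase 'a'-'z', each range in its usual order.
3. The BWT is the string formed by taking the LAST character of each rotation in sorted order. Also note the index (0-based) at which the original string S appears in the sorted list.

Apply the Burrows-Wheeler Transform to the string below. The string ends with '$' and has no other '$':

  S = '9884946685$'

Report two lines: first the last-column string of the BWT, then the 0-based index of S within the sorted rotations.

Answer: 5988468694$
10

Derivation:
All 11 rotations (rotation i = S[i:]+S[:i]):
  rot[0] = 9884946685$
  rot[1] = 884946685$9
  rot[2] = 84946685$98
  rot[3] = 4946685$988
  rot[4] = 946685$9884
  rot[5] = 46685$98849
  rot[6] = 6685$988494
  rot[7] = 685$9884946
  rot[8] = 85$98849466
  rot[9] = 5$988494668
  rot[10] = $9884946685
Sorted (with $ < everything):
  sorted[0] = $9884946685  (last char: '5')
  sorted[1] = 46685$98849  (last char: '9')
  sorted[2] = 4946685$988  (last char: '8')
  sorted[3] = 5$988494668  (last char: '8')
  sorted[4] = 6685$988494  (last char: '4')
  sorted[5] = 685$9884946  (last char: '6')
  sorted[6] = 84946685$98  (last char: '8')
  sorted[7] = 85$98849466  (last char: '6')
  sorted[8] = 884946685$9  (last char: '9')
  sorted[9] = 946685$9884  (last char: '4')
  sorted[10] = 9884946685$  (last char: '$')
Last column: 5988468694$
Original string S is at sorted index 10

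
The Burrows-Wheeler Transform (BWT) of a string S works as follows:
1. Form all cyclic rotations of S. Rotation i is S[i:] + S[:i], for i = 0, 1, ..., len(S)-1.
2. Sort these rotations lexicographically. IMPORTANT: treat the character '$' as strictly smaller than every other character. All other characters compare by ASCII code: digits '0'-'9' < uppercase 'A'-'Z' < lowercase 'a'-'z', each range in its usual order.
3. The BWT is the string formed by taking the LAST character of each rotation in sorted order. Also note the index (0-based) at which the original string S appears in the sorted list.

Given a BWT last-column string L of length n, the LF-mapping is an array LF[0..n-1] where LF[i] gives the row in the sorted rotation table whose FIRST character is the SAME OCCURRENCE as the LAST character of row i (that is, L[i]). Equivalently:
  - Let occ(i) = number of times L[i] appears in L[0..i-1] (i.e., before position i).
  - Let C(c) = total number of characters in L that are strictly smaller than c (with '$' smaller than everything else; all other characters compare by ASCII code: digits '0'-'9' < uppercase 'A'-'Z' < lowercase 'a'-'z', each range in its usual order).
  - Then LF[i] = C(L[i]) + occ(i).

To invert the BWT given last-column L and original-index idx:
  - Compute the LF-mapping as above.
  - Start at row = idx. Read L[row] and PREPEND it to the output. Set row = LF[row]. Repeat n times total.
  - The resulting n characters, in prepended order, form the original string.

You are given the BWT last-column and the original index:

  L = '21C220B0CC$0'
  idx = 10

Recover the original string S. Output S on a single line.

LF mapping: 5 4 9 6 7 1 8 2 10 11 0 3
Walk LF starting at row 10, prepending L[row]:
  step 1: row=10, L[10]='$', prepend. Next row=LF[10]=0
  step 2: row=0, L[0]='2', prepend. Next row=LF[0]=5
  step 3: row=5, L[5]='0', prepend. Next row=LF[5]=1
  step 4: row=1, L[1]='1', prepend. Next row=LF[1]=4
  step 5: row=4, L[4]='2', prepend. Next row=LF[4]=7
  step 6: row=7, L[7]='0', prepend. Next row=LF[7]=2
  step 7: row=2, L[2]='C', prepend. Next row=LF[2]=9
  step 8: row=9, L[9]='C', prepend. Next row=LF[9]=11
  step 9: row=11, L[11]='0', prepend. Next row=LF[11]=3
  step 10: row=3, L[3]='2', prepend. Next row=LF[3]=6
  step 11: row=6, L[6]='B', prepend. Next row=LF[6]=8
  step 12: row=8, L[8]='C', prepend. Next row=LF[8]=10
Reversed output: CB20CC02102$

Answer: CB20CC02102$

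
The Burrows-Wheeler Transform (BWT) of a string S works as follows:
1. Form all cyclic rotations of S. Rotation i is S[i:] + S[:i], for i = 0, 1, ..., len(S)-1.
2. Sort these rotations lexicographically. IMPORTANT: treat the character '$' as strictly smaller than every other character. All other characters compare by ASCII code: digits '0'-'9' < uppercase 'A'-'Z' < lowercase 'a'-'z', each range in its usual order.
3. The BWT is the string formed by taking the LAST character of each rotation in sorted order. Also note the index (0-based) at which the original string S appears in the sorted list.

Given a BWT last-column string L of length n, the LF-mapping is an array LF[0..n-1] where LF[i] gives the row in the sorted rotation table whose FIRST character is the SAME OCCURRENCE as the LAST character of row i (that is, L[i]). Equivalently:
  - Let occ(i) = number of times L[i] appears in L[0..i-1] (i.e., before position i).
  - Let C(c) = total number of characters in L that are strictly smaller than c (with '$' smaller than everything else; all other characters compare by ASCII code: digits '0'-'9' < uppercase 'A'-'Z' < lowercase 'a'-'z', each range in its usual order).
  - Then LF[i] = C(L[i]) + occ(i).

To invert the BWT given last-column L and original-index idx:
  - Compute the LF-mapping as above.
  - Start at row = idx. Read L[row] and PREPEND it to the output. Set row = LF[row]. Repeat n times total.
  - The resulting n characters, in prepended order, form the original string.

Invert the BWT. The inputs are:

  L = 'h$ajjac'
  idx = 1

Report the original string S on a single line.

LF mapping: 4 0 1 5 6 2 3
Walk LF starting at row 1, prepending L[row]:
  step 1: row=1, L[1]='$', prepend. Next row=LF[1]=0
  step 2: row=0, L[0]='h', prepend. Next row=LF[0]=4
  step 3: row=4, L[4]='j', prepend. Next row=LF[4]=6
  step 4: row=6, L[6]='c', prepend. Next row=LF[6]=3
  step 5: row=3, L[3]='j', prepend. Next row=LF[3]=5
  step 6: row=5, L[5]='a', prepend. Next row=LF[5]=2
  step 7: row=2, L[2]='a', prepend. Next row=LF[2]=1
Reversed output: aajcjh$

Answer: aajcjh$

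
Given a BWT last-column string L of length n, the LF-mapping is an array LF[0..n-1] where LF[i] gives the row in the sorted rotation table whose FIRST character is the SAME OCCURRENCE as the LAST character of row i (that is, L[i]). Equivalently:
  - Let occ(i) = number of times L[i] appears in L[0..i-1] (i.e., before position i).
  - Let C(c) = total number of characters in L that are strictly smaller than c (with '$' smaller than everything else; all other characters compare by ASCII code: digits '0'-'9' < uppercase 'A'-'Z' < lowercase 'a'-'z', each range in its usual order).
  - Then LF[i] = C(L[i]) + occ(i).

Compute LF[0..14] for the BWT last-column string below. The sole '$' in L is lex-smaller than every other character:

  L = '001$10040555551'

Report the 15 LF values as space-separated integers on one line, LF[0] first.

Answer: 1 2 6 0 7 3 4 9 5 10 11 12 13 14 8

Derivation:
Char counts: '$':1, '0':5, '1':3, '4':1, '5':5
C (first-col start): C('$')=0, C('0')=1, C('1')=6, C('4')=9, C('5')=10
L[0]='0': occ=0, LF[0]=C('0')+0=1+0=1
L[1]='0': occ=1, LF[1]=C('0')+1=1+1=2
L[2]='1': occ=0, LF[2]=C('1')+0=6+0=6
L[3]='$': occ=0, LF[3]=C('$')+0=0+0=0
L[4]='1': occ=1, LF[4]=C('1')+1=6+1=7
L[5]='0': occ=2, LF[5]=C('0')+2=1+2=3
L[6]='0': occ=3, LF[6]=C('0')+3=1+3=4
L[7]='4': occ=0, LF[7]=C('4')+0=9+0=9
L[8]='0': occ=4, LF[8]=C('0')+4=1+4=5
L[9]='5': occ=0, LF[9]=C('5')+0=10+0=10
L[10]='5': occ=1, LF[10]=C('5')+1=10+1=11
L[11]='5': occ=2, LF[11]=C('5')+2=10+2=12
L[12]='5': occ=3, LF[12]=C('5')+3=10+3=13
L[13]='5': occ=4, LF[13]=C('5')+4=10+4=14
L[14]='1': occ=2, LF[14]=C('1')+2=6+2=8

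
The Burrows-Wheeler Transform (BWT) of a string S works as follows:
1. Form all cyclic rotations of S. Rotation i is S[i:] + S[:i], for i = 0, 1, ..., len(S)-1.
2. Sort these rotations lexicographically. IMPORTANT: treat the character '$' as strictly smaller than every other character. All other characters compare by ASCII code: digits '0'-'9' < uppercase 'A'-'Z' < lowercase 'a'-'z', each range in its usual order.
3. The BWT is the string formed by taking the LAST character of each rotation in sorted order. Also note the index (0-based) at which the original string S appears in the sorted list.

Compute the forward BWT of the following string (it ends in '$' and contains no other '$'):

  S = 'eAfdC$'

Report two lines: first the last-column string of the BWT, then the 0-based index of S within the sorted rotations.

Answer: Cedf$A
4

Derivation:
All 6 rotations (rotation i = S[i:]+S[:i]):
  rot[0] = eAfdC$
  rot[1] = AfdC$e
  rot[2] = fdC$eA
  rot[3] = dC$eAf
  rot[4] = C$eAfd
  rot[5] = $eAfdC
Sorted (with $ < everything):
  sorted[0] = $eAfdC  (last char: 'C')
  sorted[1] = AfdC$e  (last char: 'e')
  sorted[2] = C$eAfd  (last char: 'd')
  sorted[3] = dC$eAf  (last char: 'f')
  sorted[4] = eAfdC$  (last char: '$')
  sorted[5] = fdC$eA  (last char: 'A')
Last column: Cedf$A
Original string S is at sorted index 4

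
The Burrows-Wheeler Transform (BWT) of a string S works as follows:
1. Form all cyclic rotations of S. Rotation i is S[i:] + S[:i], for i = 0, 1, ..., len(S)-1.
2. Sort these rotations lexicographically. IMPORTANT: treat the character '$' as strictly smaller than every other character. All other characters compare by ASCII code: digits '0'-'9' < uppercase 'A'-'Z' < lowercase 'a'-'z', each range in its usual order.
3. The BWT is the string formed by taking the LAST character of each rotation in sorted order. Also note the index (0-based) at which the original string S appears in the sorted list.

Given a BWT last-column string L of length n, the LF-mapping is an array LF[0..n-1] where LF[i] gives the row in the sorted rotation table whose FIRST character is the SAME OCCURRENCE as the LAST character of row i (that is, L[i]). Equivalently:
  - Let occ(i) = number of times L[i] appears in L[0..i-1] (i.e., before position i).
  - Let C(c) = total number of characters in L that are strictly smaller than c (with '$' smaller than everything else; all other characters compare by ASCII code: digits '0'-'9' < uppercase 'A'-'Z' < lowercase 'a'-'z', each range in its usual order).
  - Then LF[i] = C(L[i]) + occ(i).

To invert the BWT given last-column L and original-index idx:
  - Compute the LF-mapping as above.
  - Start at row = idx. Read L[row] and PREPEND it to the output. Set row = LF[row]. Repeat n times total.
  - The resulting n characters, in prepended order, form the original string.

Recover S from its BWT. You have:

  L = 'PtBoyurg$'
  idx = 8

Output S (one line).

LF mapping: 2 6 1 4 8 7 5 3 0
Walk LF starting at row 8, prepending L[row]:
  step 1: row=8, L[8]='$', prepend. Next row=LF[8]=0
  step 2: row=0, L[0]='P', prepend. Next row=LF[0]=2
  step 3: row=2, L[2]='B', prepend. Next row=LF[2]=1
  step 4: row=1, L[1]='t', prepend. Next row=LF[1]=6
  step 5: row=6, L[6]='r', prepend. Next row=LF[6]=5
  step 6: row=5, L[5]='u', prepend. Next row=LF[5]=7
  step 7: row=7, L[7]='g', prepend. Next row=LF[7]=3
  step 8: row=3, L[3]='o', prepend. Next row=LF[3]=4
  step 9: row=4, L[4]='y', prepend. Next row=LF[4]=8
Reversed output: yogurtBP$

Answer: yogurtBP$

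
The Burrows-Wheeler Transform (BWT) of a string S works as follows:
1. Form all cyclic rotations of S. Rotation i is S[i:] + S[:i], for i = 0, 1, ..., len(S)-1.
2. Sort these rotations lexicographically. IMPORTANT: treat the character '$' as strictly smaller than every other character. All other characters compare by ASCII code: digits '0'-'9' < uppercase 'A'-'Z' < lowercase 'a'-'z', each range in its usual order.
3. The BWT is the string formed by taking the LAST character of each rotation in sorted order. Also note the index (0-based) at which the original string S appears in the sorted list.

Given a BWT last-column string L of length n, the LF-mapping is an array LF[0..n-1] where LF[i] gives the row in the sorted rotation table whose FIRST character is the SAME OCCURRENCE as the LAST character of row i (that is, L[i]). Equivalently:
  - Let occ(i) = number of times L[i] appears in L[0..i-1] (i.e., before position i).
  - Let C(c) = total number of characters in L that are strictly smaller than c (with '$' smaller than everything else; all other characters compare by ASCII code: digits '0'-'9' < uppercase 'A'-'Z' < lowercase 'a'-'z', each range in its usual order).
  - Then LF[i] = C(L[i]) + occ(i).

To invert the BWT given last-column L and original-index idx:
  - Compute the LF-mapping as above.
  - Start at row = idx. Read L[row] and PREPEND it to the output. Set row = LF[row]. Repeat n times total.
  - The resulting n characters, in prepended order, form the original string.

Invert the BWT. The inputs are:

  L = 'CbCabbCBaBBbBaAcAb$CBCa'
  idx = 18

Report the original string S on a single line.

Answer: bBCAacaaBBbCbBCBCbbAaC$

Derivation:
LF mapping: 8 17 9 13 18 19 10 3 14 4 5 20 6 15 1 22 2 21 0 11 7 12 16
Walk LF starting at row 18, prepending L[row]:
  step 1: row=18, L[18]='$', prepend. Next row=LF[18]=0
  step 2: row=0, L[0]='C', prepend. Next row=LF[0]=8
  step 3: row=8, L[8]='a', prepend. Next row=LF[8]=14
  step 4: row=14, L[14]='A', prepend. Next row=LF[14]=1
  step 5: row=1, L[1]='b', prepend. Next row=LF[1]=17
  step 6: row=17, L[17]='b', prepend. Next row=LF[17]=21
  step 7: row=21, L[21]='C', prepend. Next row=LF[21]=12
  step 8: row=12, L[12]='B', prepend. Next row=LF[12]=6
  step 9: row=6, L[6]='C', prepend. Next row=LF[6]=10
  step 10: row=10, L[10]='B', prepend. Next row=LF[10]=5
  step 11: row=5, L[5]='b', prepend. Next row=LF[5]=19
  step 12: row=19, L[19]='C', prepend. Next row=LF[19]=11
  step 13: row=11, L[11]='b', prepend. Next row=LF[11]=20
  step 14: row=20, L[20]='B', prepend. Next row=LF[20]=7
  step 15: row=7, L[7]='B', prepend. Next row=LF[7]=3
  step 16: row=3, L[3]='a', prepend. Next row=LF[3]=13
  step 17: row=13, L[13]='a', prepend. Next row=LF[13]=15
  step 18: row=15, L[15]='c', prepend. Next row=LF[15]=22
  step 19: row=22, L[22]='a', prepend. Next row=LF[22]=16
  step 20: row=16, L[16]='A', prepend. Next row=LF[16]=2
  step 21: row=2, L[2]='C', prepend. Next row=LF[2]=9
  step 22: row=9, L[9]='B', prepend. Next row=LF[9]=4
  step 23: row=4, L[4]='b', prepend. Next row=LF[4]=18
Reversed output: bBCAacaaBBbCbBCBCbbAaC$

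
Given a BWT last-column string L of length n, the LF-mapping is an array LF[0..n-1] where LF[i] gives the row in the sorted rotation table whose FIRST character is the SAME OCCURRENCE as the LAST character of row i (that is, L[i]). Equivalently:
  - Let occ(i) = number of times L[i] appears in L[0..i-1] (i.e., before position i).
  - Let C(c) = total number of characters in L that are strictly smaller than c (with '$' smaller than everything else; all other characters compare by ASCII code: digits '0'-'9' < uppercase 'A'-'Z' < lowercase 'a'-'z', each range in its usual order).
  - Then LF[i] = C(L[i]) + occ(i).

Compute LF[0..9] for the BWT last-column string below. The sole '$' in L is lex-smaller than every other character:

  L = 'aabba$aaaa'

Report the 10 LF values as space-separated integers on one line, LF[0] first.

Char counts: '$':1, 'a':7, 'b':2
C (first-col start): C('$')=0, C('a')=1, C('b')=8
L[0]='a': occ=0, LF[0]=C('a')+0=1+0=1
L[1]='a': occ=1, LF[1]=C('a')+1=1+1=2
L[2]='b': occ=0, LF[2]=C('b')+0=8+0=8
L[3]='b': occ=1, LF[3]=C('b')+1=8+1=9
L[4]='a': occ=2, LF[4]=C('a')+2=1+2=3
L[5]='$': occ=0, LF[5]=C('$')+0=0+0=0
L[6]='a': occ=3, LF[6]=C('a')+3=1+3=4
L[7]='a': occ=4, LF[7]=C('a')+4=1+4=5
L[8]='a': occ=5, LF[8]=C('a')+5=1+5=6
L[9]='a': occ=6, LF[9]=C('a')+6=1+6=7

Answer: 1 2 8 9 3 0 4 5 6 7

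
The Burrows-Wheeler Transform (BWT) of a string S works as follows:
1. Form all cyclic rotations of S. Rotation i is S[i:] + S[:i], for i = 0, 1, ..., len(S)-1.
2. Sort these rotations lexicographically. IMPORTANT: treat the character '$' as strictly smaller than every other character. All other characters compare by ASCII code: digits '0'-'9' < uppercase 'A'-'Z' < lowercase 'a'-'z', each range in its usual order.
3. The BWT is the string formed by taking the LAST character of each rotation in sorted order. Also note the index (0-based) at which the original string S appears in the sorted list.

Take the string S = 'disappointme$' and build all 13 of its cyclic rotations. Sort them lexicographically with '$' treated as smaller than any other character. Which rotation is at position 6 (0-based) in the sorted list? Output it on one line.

Answer: me$disappoint

Derivation:
All 13 rotations (rotation i = S[i:]+S[:i]):
  rot[0] = disappointme$
  rot[1] = isappointme$d
  rot[2] = sappointme$di
  rot[3] = appointme$dis
  rot[4] = ppointme$disa
  rot[5] = pointme$disap
  rot[6] = ointme$disapp
  rot[7] = intme$disappo
  rot[8] = ntme$disappoi
  rot[9] = tme$disappoin
  rot[10] = me$disappoint
  rot[11] = e$disappointm
  rot[12] = $disappointme
Sorted (with $ < everything):
  sorted[0] = $disappointme
  sorted[1] = appointme$dis
  sorted[2] = disappointme$
  sorted[3] = e$disappointm
  sorted[4] = intme$disappo
  sorted[5] = isappointme$d
  sorted[6] = me$disappoint
  sorted[7] = ntme$disappoi
  sorted[8] = ointme$disapp
  sorted[9] = pointme$disap
  sorted[10] = ppointme$disa
  sorted[11] = sappointme$di
  sorted[12] = tme$disappoin
sorted[6] = me$disappoint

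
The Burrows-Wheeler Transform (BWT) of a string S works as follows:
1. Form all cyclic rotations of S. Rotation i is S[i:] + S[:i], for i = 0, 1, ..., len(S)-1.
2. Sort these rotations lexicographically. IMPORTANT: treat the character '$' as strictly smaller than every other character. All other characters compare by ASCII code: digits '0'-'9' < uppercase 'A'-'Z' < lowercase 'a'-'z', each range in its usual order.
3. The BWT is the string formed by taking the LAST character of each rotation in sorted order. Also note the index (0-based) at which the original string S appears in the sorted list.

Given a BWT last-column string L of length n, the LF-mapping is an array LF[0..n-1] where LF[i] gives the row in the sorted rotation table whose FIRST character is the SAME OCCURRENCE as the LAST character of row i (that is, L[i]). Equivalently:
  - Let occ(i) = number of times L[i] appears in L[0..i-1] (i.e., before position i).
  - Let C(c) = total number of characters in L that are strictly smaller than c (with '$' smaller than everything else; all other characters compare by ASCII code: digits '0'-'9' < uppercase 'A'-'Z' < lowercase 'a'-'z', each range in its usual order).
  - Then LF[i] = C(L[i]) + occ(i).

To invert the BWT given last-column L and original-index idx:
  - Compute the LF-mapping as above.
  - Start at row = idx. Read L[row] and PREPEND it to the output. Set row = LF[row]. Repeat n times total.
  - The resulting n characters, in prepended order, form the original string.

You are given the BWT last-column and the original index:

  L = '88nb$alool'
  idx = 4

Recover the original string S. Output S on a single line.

LF mapping: 1 2 7 4 0 3 5 8 9 6
Walk LF starting at row 4, prepending L[row]:
  step 1: row=4, L[4]='$', prepend. Next row=LF[4]=0
  step 2: row=0, L[0]='8', prepend. Next row=LF[0]=1
  step 3: row=1, L[1]='8', prepend. Next row=LF[1]=2
  step 4: row=2, L[2]='n', prepend. Next row=LF[2]=7
  step 5: row=7, L[7]='o', prepend. Next row=LF[7]=8
  step 6: row=8, L[8]='o', prepend. Next row=LF[8]=9
  step 7: row=9, L[9]='l', prepend. Next row=LF[9]=6
  step 8: row=6, L[6]='l', prepend. Next row=LF[6]=5
  step 9: row=5, L[5]='a', prepend. Next row=LF[5]=3
  step 10: row=3, L[3]='b', prepend. Next row=LF[3]=4
Reversed output: balloon88$

Answer: balloon88$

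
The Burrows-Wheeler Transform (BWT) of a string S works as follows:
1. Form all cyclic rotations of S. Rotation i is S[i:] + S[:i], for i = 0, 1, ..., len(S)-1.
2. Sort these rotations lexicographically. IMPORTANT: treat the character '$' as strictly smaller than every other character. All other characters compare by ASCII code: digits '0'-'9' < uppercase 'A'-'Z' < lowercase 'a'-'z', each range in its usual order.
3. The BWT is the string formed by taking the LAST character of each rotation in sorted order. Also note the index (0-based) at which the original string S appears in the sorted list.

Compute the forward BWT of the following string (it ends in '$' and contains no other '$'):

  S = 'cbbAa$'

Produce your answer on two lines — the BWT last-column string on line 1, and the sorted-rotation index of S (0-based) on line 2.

All 6 rotations (rotation i = S[i:]+S[:i]):
  rot[0] = cbbAa$
  rot[1] = bbAa$c
  rot[2] = bAa$cb
  rot[3] = Aa$cbb
  rot[4] = a$cbbA
  rot[5] = $cbbAa
Sorted (with $ < everything):
  sorted[0] = $cbbAa  (last char: 'a')
  sorted[1] = Aa$cbb  (last char: 'b')
  sorted[2] = a$cbbA  (last char: 'A')
  sorted[3] = bAa$cb  (last char: 'b')
  sorted[4] = bbAa$c  (last char: 'c')
  sorted[5] = cbbAa$  (last char: '$')
Last column: abAbc$
Original string S is at sorted index 5

Answer: abAbc$
5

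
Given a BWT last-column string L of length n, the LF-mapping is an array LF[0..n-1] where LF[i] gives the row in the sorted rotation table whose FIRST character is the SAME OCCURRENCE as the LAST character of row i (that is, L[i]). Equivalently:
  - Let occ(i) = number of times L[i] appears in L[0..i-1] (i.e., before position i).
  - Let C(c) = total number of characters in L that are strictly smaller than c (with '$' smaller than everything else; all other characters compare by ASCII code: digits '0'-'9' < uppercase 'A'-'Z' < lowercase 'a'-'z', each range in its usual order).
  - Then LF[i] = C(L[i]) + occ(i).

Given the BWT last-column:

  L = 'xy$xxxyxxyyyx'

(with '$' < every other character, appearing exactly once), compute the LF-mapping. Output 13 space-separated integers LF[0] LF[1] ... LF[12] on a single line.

Answer: 1 8 0 2 3 4 9 5 6 10 11 12 7

Derivation:
Char counts: '$':1, 'x':7, 'y':5
C (first-col start): C('$')=0, C('x')=1, C('y')=8
L[0]='x': occ=0, LF[0]=C('x')+0=1+0=1
L[1]='y': occ=0, LF[1]=C('y')+0=8+0=8
L[2]='$': occ=0, LF[2]=C('$')+0=0+0=0
L[3]='x': occ=1, LF[3]=C('x')+1=1+1=2
L[4]='x': occ=2, LF[4]=C('x')+2=1+2=3
L[5]='x': occ=3, LF[5]=C('x')+3=1+3=4
L[6]='y': occ=1, LF[6]=C('y')+1=8+1=9
L[7]='x': occ=4, LF[7]=C('x')+4=1+4=5
L[8]='x': occ=5, LF[8]=C('x')+5=1+5=6
L[9]='y': occ=2, LF[9]=C('y')+2=8+2=10
L[10]='y': occ=3, LF[10]=C('y')+3=8+3=11
L[11]='y': occ=4, LF[11]=C('y')+4=8+4=12
L[12]='x': occ=6, LF[12]=C('x')+6=1+6=7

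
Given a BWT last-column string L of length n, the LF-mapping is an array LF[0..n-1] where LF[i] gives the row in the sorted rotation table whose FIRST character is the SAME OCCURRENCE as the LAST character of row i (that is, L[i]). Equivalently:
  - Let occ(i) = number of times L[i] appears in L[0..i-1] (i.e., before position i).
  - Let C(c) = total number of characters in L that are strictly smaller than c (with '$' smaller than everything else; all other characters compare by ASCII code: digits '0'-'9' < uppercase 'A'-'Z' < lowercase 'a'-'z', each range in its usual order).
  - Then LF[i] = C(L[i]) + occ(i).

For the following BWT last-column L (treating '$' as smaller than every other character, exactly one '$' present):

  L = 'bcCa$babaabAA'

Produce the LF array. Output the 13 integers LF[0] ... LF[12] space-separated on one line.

Char counts: '$':1, 'A':2, 'C':1, 'a':4, 'b':4, 'c':1
C (first-col start): C('$')=0, C('A')=1, C('C')=3, C('a')=4, C('b')=8, C('c')=12
L[0]='b': occ=0, LF[0]=C('b')+0=8+0=8
L[1]='c': occ=0, LF[1]=C('c')+0=12+0=12
L[2]='C': occ=0, LF[2]=C('C')+0=3+0=3
L[3]='a': occ=0, LF[3]=C('a')+0=4+0=4
L[4]='$': occ=0, LF[4]=C('$')+0=0+0=0
L[5]='b': occ=1, LF[5]=C('b')+1=8+1=9
L[6]='a': occ=1, LF[6]=C('a')+1=4+1=5
L[7]='b': occ=2, LF[7]=C('b')+2=8+2=10
L[8]='a': occ=2, LF[8]=C('a')+2=4+2=6
L[9]='a': occ=3, LF[9]=C('a')+3=4+3=7
L[10]='b': occ=3, LF[10]=C('b')+3=8+3=11
L[11]='A': occ=0, LF[11]=C('A')+0=1+0=1
L[12]='A': occ=1, LF[12]=C('A')+1=1+1=2

Answer: 8 12 3 4 0 9 5 10 6 7 11 1 2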